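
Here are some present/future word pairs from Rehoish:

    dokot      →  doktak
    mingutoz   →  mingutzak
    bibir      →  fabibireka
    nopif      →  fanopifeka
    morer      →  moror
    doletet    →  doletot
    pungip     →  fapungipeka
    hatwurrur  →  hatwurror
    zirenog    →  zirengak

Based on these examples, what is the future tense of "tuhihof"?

tuhihfak

morer and bibir both end in -r yet inflect differently (moror, fabibireka), so the final letter is not what conditions the rule; the last vowel is.
"tuhihof" has last vowel 'o'. The stems whose last vowel is 'o' (dokot → doktak, mingutoz → mingutzak, zirenog → zirengak) delete the last vowel and add -ak.
The other patterns: stems whose last vowel is 'e' or 'u' change the last vowel to 'o'; stems whose last vowel is 'i' add fa- … -eka around the stem.
So tuhihof → tuhihfak.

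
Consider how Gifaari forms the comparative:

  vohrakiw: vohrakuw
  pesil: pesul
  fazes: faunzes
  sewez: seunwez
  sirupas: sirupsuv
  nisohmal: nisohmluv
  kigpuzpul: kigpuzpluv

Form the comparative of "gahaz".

fazes and sirupas both end in -s yet inflect differently (faunzes, sirupsuv), so the final letter is not what conditions the rule; the last vowel is.
"gahaz" has last vowel 'a'. The stems whose last vowel is 'a' (sirupas → sirupsuv, nisohmal → nisohmluv) delete the last vowel and add -uv.
The other patterns: stems whose last vowel is 'i' change the last vowel to 'u'; stems whose last vowel is 'e' insert -un- after the first vowel.
So gahaz → gahzuv.

gahzuv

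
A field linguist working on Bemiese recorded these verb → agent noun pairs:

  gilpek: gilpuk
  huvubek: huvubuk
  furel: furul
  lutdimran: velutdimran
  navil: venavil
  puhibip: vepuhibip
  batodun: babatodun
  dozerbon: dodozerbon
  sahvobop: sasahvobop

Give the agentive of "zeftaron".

"zeftaron" has last vowel 'o'. The stems whose last vowel is 'o' (dozerbon → dodozerbon, sahvobop → sasahvobop) repeat the first consonant+vowel as a prefix.
The other patterns: stems whose last vowel is 'e' change the last vowel to 'u'; stems whose last vowel is 'a' or 'i' add the prefix ve-.
So zeftaron → zezeftaron.

zezeftaron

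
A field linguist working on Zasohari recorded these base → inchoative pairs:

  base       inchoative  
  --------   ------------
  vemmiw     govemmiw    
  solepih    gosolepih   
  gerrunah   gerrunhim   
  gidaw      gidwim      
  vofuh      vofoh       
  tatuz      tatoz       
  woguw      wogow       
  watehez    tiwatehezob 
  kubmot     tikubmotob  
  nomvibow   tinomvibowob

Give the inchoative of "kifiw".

gokifiw

"kifiw" has last vowel 'i'. The stems whose last vowel is 'i' (vemmiw → govemmiw, solepih → gosolepih) add the prefix go-.
So kifiw → gokifiw.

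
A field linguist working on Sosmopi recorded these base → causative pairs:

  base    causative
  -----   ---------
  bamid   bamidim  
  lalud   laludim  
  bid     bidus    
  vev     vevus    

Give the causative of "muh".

bamid and bid both end in -d yet inflect differently (bamidim, bidus), so the final letter is not what conditions the rule; the number of vowels is.
"muh" has 1 vowel. The stems with 1 vowel (bid → bidus, vev → vevus) add -us.
So muh → muhus.

muhus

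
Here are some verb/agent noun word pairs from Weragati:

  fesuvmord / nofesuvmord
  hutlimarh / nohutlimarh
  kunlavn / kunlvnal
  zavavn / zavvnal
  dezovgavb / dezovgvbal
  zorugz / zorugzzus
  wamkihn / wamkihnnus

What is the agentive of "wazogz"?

kunlavn and wamkihn both end in -n yet inflect differently (kunlvnal, wamkihnnus), so the final letter is not what conditions the rule; the second-to-last letter is.
"wazogz" has second-to-last letter 'g'. The one such stem in the data (zorugz → zorugzzus) doubles the final consonant and adds -us (as does wamkihn), so the same rule applies.
So wazogz → wazogzzus.

wazogzzus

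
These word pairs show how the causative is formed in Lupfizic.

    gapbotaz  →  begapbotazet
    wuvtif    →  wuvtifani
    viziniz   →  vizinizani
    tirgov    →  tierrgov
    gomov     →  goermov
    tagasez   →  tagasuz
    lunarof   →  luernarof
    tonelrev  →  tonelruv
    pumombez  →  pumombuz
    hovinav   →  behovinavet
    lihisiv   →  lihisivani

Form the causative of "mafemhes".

lunarof and wuvtif both end in -f yet inflect differently (luernarof, wuvtifani), so the final letter is not what conditions the rule; the last vowel is.
"mafemhes" has last vowel 'e'. The stems whose last vowel is 'e' (tonelrev → tonelruv, tagasez → tagasuz, pumombez → pumombuz) change the last vowel to 'u'.
So mafemhes → mafemhus.

mafemhus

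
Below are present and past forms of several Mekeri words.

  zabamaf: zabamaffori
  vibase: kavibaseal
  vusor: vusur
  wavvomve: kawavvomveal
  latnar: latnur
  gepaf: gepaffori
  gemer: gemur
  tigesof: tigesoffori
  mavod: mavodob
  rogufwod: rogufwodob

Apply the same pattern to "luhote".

rogufwod and tigesof both have last vowel 'o' yet inflect differently (rogufwodob, tigesoffori), so the last vowel is not what conditions the rule; the final letter is.
"luhote" ends in -e. The stems ending in -e (wavvomve → kawavvomveal, vibase → kavibaseal) add ka- … -al around the stem.
The other patterns: stems ending in -d add -ob; stems ending in -f double the final consonant and add -ori; stems ending in -r change the last vowel to 'u'.
So luhote → kaluhoteal.

kaluhoteal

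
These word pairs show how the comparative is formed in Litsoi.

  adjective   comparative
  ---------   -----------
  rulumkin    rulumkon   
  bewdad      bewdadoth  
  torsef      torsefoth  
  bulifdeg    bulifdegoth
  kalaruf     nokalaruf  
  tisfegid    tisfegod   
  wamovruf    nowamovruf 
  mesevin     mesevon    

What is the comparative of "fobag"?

fobagoth

"fobag" has last vowel 'a'. The one such stem in the data (bewdad → bewdadoth) adds -oth, so the same rule applies.
So fobag → fobagoth.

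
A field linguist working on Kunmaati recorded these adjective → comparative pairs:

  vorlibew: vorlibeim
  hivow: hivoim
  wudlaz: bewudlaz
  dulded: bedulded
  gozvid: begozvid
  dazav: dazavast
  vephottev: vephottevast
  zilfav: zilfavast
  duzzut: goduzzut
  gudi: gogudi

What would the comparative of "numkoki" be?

vorlibew and dulded both have last vowel 'e' yet inflect differently (vorlibeim, bedulded), so the last vowel is not what conditions the rule; the final letter is.
"numkoki" ends in -i. The one such stem in the data (gudi → gogudi) adds the prefix go-, so the same rule applies.
The other patterns: stems ending in -w drop the final letter and add -im; stems ending in -d or -z add the prefix be-; stems ending in -v add -ast.
So numkoki → gonumkoki.

gonumkoki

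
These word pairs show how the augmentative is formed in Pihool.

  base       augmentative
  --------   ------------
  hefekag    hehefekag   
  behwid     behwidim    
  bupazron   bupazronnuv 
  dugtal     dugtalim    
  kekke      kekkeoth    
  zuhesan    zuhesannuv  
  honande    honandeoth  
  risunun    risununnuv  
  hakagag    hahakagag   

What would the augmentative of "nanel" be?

dugtal and zuhesan both have last vowel 'a' yet inflect differently (dugtalim, zuhesannuv), so the last vowel is not what conditions the rule; the final letter is.
"nanel" ends in -l. The one such stem in the data (dugtal → dugtalim) adds -im, so the same rule applies.
The other patterns: stems ending in -e add -oth; stems ending in -n double the final consonant and add -uv; stems ending in -g repeat the first consonant+vowel as a prefix.
So nanel → nanelim.

nanelim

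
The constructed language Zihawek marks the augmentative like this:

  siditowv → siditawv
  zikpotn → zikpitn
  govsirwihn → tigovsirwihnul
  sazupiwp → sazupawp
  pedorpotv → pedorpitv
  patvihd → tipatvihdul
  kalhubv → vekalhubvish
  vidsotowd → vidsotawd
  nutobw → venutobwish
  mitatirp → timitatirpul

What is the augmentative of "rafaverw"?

tirafaverwul

kalhubv and siditowv both end in -v yet inflect differently (vekalhubvish, siditawv), so the final letter is not what conditions the rule; the second-to-last letter is.
"rafaverw" has second-to-last letter 'r'. The one such stem in the data (mitatirp → timitatirpul) adds ti- … -ul around the stem, so the same rule applies.
The other patterns: stems whose second-to-last letter is 'b' add ve- … -ish around the stem; stems whose second-to-last letter is 'w' change the last vowel to 'a'; stems whose second-to-last letter is 't' change the last vowel to 'i'.
So rafaverw → tirafaverwul.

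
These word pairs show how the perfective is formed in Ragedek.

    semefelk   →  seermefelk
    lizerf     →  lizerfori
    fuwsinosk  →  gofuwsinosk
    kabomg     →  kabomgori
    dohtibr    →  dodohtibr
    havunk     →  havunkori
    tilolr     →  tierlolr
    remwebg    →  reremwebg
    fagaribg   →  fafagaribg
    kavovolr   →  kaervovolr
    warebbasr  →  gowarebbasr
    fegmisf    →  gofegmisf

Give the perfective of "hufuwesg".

warebbasr and dohtibr both end in -r yet inflect differently (gowarebbasr, dodohtibr), so the final letter is not what conditions the rule; the second-to-last letter is.
"hufuwesg" has second-to-last letter 's'. The stems whose second-to-last letter is 's' (warebbasr → gowarebbasr, fegmisf → gofegmisf, fuwsinosk → gofuwsinosk) add the prefix go-.
So hufuwesg → gohufuwesg.

gohufuwesg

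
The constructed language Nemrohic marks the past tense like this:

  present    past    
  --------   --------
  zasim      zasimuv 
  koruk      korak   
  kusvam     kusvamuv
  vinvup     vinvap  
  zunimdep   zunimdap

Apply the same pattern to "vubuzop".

vubuzap

kusvam and koruk both begin with k- yet inflect differently (kusvamuv, korak), so the first letter is not what conditions the rule; the final letter is.
"vubuzop" ends in -p. The stems ending in -p (vinvup → vinvap, zunimdep → zunimdap) change the last vowel to 'a'.
The other pattern: stems ending in -m add -uv.
So vubuzop → vubuzap.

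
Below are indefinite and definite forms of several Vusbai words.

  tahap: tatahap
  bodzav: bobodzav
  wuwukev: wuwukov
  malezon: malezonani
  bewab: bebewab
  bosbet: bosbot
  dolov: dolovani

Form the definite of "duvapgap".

bodzav and dolov both end in -v yet inflect differently (bobodzav, dolovani), so the final letter is not what conditions the rule; the last vowel is.
"duvapgap" has last vowel 'a'. The stems whose last vowel is 'a' (bodzav → bobodzav, tahap → tatahap, bewab → bebewab) repeat the first consonant+vowel as a prefix.
So duvapgap → duduvapgap.

duduvapgap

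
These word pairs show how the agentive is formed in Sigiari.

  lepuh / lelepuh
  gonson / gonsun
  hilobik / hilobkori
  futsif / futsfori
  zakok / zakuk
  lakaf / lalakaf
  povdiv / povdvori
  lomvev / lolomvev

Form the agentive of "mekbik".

hilobik and zakok both end in -k yet inflect differently (hilobkori, zakuk), so the final letter is not what conditions the rule; the last vowel is.
"mekbik" has last vowel 'i'. The stems whose last vowel is 'i' (hilobik → hilobkori, povdiv → povdvori, futsif → futsfori) delete the last vowel and add -ori.
So mekbik → mekbkori.

mekbkori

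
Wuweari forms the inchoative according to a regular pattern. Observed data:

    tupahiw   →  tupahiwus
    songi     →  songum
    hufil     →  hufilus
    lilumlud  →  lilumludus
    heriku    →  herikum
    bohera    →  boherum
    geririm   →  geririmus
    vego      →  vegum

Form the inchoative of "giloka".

gilokum

tupahiw and songi both have last vowel 'i' yet inflect differently (tupahiwus, songum), so the last vowel is not what conditions the rule; whether the stem ends in a vowel or a consonant is.
"giloka" ends in a vowel. The stems ending in a vowel (songi → songum, heriku → herikum, bohera → boherum) drop the final letter and add -um.
So giloka → gilokum.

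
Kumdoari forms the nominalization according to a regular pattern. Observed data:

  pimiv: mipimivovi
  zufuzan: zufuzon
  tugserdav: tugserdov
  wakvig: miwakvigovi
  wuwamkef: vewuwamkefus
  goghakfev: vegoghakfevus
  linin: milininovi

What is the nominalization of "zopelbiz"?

tugserdav and pimiv both end in -v yet inflect differently (tugserdov, mipimivovi), so the final letter is not what conditions the rule; the last vowel is.
"zopelbiz" has last vowel 'i'. The stems whose last vowel is 'i' (wakvig → miwakvigovi, pimiv → mipimivovi, linin → milininovi) add mi- … -ovi around the stem.
The other patterns: stems whose last vowel is 'a' change the last vowel to 'o'; stems whose last vowel is 'e' add ve- … -us around the stem.
So zopelbiz → mizopelbizovi.

mizopelbizovi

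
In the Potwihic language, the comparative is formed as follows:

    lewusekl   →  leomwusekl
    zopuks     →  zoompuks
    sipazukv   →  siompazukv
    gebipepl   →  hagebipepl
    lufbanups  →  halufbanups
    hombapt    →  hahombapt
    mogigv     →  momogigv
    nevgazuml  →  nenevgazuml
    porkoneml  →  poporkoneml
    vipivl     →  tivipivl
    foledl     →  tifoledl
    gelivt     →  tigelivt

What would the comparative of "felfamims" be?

lewusekl and gebipepl both end in -l yet inflect differently (leomwusekl, hagebipepl), so the final letter is not what conditions the rule; the second-to-last letter is.
"felfamims" has second-to-last letter 'm'. The stems whose second-to-last letter is 'm' (nevgazuml → nenevgazuml, porkoneml → poporkoneml) repeat the first consonant+vowel as a prefix.
The other patterns: stems whose second-to-last letter is 'k' insert -om- after the first vowel; stems whose second-to-last letter is 'p' add the prefix ha-; stems whose second-to-last letter is 'd' or 'v' add the prefix ti-.
So felfamims → fefelfamims.

fefelfamims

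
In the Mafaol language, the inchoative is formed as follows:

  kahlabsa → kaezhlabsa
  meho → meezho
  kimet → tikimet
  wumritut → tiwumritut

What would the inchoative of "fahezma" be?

faezhezma

kahlabsa and kimet both begin with k- yet inflect differently (kaezhlabsa, tikimet), so the first letter is not what conditions the rule; whether the stem ends in a vowel or a consonant is.
"fahezma" ends in a vowel. The stems ending in a vowel (meho → meezho, kahlabsa → kaezhlabsa) insert -ez- after the first vowel.
The other pattern: stems ending in a consonant add the prefix ti-.
So fahezma → faezhezma.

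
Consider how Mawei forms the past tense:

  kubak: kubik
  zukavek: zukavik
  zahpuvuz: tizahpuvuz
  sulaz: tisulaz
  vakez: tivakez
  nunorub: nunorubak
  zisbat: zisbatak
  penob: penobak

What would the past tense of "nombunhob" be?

kubak and sulaz both have last vowel 'a' yet inflect differently (kubik, tisulaz), so the last vowel is not what conditions the rule; the final letter is.
"nombunhob" ends in -b. The stems ending in -b (nunorub → nunorubak, penob → penobak) add -ak.
The other patterns: stems ending in -k change the last vowel to 'i'; stems ending in -z add the prefix ti-.
So nombunhob → nombunhobak.

nombunhobak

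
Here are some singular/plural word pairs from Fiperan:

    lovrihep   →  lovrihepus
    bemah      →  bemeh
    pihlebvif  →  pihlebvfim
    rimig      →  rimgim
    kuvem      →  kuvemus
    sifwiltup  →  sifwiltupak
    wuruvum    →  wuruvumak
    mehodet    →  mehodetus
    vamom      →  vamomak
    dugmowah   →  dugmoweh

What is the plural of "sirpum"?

sirpumak

vamom and kuvem both end in -m yet inflect differently (vamomak, kuvemus), so the final letter is not what conditions the rule; the last vowel is.
"sirpum" has last vowel 'u'. The stems whose last vowel is 'u' (sifwiltup → sifwiltupak, wuruvum → wuruvumak) add -ak.
So sirpum → sirpumak.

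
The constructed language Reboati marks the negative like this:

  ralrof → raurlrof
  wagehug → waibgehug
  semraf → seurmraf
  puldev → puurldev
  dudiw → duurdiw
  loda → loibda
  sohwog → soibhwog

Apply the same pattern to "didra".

diibdra

loda and semraf both have last vowel 'a' yet inflect differently (loibda, seurmraf), so the last vowel is not what conditions the rule; the final letter is.
"didra" ends in -a. The one such stem in the data (loda → loibda) inserts -ib- after the first vowel (as do sohwog, wagehug), so the same rule applies.
The other pattern: stems ending in -f, -v or -w insert -ur- after the first vowel.
So didra → diibdra.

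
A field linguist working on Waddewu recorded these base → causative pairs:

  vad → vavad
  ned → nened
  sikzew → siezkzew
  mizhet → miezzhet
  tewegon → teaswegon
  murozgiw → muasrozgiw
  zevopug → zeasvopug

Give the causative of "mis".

sikzew and murozgiw both end in -w yet inflect differently (siezkzew, muasrozgiw), so the final letter is not what conditions the rule; the number of vowels is.
"mis" has 1 vowel. The stems with 1 vowel (vad → vavad, ned → nened) repeat the first consonant+vowel as a prefix.
So mis → mimis.

mimis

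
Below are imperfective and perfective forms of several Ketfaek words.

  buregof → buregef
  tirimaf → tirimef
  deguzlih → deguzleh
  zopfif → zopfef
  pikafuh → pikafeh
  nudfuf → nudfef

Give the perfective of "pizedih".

pizedeh

Every pair shown (buregof → buregef, tirimaf → tirimef, deguzlih → deguzleh, …) follows the same rule: change the last vowel to 'e'.
So pizedih → pizedeh.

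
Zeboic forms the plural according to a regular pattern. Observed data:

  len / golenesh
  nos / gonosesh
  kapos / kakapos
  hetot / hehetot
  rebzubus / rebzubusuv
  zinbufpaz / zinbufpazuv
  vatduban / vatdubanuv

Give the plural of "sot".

"sot" has 1 vowel. The stems with 1 vowel (len → golenesh, nos → gonosesh) add go- … -esh around the stem.
The other patterns: stems with 2 vowels repeat the first consonant+vowel as a prefix; stems with 3 vowels add -uv.
So sot → gosotesh.

gosotesh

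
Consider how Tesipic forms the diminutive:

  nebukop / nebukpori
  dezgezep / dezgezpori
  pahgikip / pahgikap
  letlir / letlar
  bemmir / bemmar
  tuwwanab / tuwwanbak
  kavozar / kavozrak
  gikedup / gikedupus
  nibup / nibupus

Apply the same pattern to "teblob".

"teblob" has last vowel 'o'. The one such stem in the data (nebukop → nebukpori) deletes the last vowel and adds -ori (as does dezgezep), so the same rule applies.
So teblob → teblbori.

teblbori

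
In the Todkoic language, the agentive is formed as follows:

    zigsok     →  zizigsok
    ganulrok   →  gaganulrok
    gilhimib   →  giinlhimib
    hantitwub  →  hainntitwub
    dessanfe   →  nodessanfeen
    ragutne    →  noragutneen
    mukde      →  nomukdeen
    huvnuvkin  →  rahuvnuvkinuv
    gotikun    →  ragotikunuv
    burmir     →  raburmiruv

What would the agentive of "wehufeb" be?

weinhufeb

gilhimib and huvnuvkin both have last vowel 'i' yet inflect differently (giinlhimib, rahuvnuvkinuv), so the last vowel is not what conditions the rule; the final letter is.
"wehufeb" ends in -b. The stems ending in -b (gilhimib → giinlhimib, hantitwub → hainntitwub) insert -in- after the first vowel.
The other patterns: stems ending in -k repeat the first consonant+vowel as a prefix; stems ending in -e add no- … -en around the stem; stems ending in -n or -r add ra- … -uv around the stem.
So wehufeb → weinhufeb.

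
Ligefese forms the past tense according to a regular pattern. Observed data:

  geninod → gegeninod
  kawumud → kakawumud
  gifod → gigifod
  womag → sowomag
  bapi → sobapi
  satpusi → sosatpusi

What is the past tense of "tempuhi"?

sotempuhi

"tempuhi" ends in -i. The stems ending in -i (bapi → sobapi, satpusi → sosatpusi) add the prefix so-.
So tempuhi → sotempuhi.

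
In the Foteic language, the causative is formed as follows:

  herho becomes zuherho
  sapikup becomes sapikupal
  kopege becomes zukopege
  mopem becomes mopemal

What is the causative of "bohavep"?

bohavepal

kopege and mopem both have last vowel 'e' yet inflect differently (zukopege, mopemal), so the last vowel is not what conditions the rule; whether the stem ends in a vowel or a consonant is.
"bohavep" ends in a consonant. The stems ending in a consonant (mopem → mopemal, sapikup → sapikupal) add -al.
The other pattern: stems ending in a vowel add the prefix zu-.
So bohavep → bohavepal.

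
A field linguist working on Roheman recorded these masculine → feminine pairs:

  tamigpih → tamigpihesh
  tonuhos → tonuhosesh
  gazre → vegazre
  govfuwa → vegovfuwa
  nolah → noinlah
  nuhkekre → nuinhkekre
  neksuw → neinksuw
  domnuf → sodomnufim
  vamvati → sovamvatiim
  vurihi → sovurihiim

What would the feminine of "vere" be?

sovereim

tamigpih and nolah both end in -h yet inflect differently (tamigpihesh, noinlah), so the final letter is not what conditions the rule; the first letter is.
"vere" begins with v-. The stems beginning with v- (vamvati → sovamvatiim, vurihi → sovurihiim) add so- … -im around the stem.
The other patterns: stems beginning with t- add -esh; stems beginning with g- add the prefix ve-; stems beginning with n- insert -in- after the first vowel.
So vere → sovereim.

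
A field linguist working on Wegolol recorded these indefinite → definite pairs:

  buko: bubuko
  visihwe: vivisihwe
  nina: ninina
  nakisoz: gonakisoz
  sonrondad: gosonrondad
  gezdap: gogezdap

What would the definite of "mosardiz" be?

gomosardiz

"mosardiz" ends in a consonant. The stems ending in a consonant (gezdap → gogezdap, nakisoz → gonakisoz, sonrondad → gosonrondad) add the prefix go-.
The other pattern: stems ending in a vowel repeat the first consonant+vowel as a prefix.
So mosardiz → gomosardiz.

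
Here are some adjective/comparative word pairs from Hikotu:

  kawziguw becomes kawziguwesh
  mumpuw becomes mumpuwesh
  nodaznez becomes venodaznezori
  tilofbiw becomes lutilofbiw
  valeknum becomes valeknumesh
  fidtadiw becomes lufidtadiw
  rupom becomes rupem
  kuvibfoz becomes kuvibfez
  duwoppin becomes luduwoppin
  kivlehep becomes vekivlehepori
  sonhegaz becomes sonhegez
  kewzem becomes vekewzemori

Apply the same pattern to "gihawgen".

vegihawgenori

kewzem and valeknum both end in -m yet inflect differently (vekewzemori, valeknumesh), so the final letter is not what conditions the rule; the last vowel is.
"gihawgen" has last vowel 'e'. The stems whose last vowel is 'e' (kewzem → vekewzemori, nodaznez → venodaznezori, kivlehep → vekivlehepori) add ve- … -ori around the stem.
So gihawgen → vegihawgenori.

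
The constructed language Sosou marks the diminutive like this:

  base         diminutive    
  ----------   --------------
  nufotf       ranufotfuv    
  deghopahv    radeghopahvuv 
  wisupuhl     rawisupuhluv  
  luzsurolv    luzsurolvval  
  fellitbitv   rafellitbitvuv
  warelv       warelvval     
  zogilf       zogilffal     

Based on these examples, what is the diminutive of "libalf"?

zogilf and nufotf both end in -f yet inflect differently (zogilffal, ranufotfuv), so the final letter is not what conditions the rule; the second-to-last letter is.
"libalf" has second-to-last letter 'l'. The stems whose second-to-last letter is 'l' (luzsurolv → luzsurolvval, zogilf → zogilffal, warelv → warelvval) double the final consonant and add -al.
The other pattern: stems whose second-to-last letter is 'h' or 't' add ra- … -uv around the stem.
So libalf → libalffal.

libalffal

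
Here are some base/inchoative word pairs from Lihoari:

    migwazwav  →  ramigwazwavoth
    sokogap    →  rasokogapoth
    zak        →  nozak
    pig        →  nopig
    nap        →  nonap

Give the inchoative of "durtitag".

sokogap and nap both end in -p yet inflect differently (rasokogapoth, nonap), so the final letter is not what conditions the rule; the number of vowels is.
"durtitag" has 3 vowels. The stems with 3 vowels (migwazwav → ramigwazwavoth, sokogap → rasokogapoth) add ra- … -oth around the stem.
So durtitag → radurtitagoth.

radurtitagoth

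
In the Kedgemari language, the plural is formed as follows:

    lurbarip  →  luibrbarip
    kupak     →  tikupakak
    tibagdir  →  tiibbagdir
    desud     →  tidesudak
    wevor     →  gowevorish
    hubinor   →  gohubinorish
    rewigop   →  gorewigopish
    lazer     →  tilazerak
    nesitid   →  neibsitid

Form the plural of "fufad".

tifufadak

wevor and tibagdir both end in -r yet inflect differently (gowevorish, tiibbagdir), so the final letter is not what conditions the rule; the last vowel is.
"fufad" has last vowel 'a'. The one such stem in the data (kupak → tikupakak) adds ti- … -ak around the stem, so the same rule applies.
So fufad → tifufadak.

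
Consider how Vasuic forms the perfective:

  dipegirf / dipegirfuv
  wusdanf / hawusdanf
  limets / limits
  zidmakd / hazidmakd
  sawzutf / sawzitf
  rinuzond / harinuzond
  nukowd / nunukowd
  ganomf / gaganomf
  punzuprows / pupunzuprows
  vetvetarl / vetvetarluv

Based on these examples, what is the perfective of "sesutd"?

sesitd

"sesutd" has second-to-last letter 't'. The stems whose second-to-last letter is 't' (limets → limits, sawzutf → sawzitf) change the last vowel to 'i'.
So sesutd → sesitd.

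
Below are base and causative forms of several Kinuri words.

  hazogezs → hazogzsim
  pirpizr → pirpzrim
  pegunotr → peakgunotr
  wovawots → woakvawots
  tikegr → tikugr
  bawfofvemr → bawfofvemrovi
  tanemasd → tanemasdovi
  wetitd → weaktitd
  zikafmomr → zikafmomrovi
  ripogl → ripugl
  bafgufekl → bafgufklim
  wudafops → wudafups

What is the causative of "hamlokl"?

hamlklim

pegunotr and bawfofvemr both end in -r yet inflect differently (peakgunotr, bawfofvemrovi), so the final letter is not what conditions the rule; the second-to-last letter is.
"hamlokl" has second-to-last letter 'k'. The one such stem in the data (bafgufekl → bafgufklim) deletes the last vowel and adds -im (as do pirpizr, hazogezs), so the same rule applies.
So hamlokl → hamlklim.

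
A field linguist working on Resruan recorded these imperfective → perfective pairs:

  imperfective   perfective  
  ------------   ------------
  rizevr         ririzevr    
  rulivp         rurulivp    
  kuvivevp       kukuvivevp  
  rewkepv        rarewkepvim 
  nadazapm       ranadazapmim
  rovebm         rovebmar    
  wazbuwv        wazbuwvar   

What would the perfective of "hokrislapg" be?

"hokrislapg" has second-to-last letter 'p'. The stems whose second-to-last letter is 'p' (nadazapm → ranadazapmim, rewkepv → rarewkepvim) add ra- … -im around the stem.
So hokrislapg → rahokrislapgim.

rahokrislapgim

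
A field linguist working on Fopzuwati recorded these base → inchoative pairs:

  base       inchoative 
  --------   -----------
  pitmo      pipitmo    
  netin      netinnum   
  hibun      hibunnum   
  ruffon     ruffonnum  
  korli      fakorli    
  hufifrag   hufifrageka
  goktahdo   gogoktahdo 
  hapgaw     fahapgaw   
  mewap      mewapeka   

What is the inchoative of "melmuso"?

ruffon and pitmo both have last vowel 'o' yet inflect differently (ruffonnum, pipitmo), so the last vowel is not what conditions the rule; the final letter is.
"melmuso" ends in -o. The stems ending in -o (pitmo → pipitmo, goktahdo → gogoktahdo) repeat the first consonant+vowel as a prefix.
The other patterns: stems ending in -n double the final consonant and add -um; stems ending in -i or -w add the prefix fa-; stems ending in -g or -p add -eka.
So melmuso → memelmuso.

memelmuso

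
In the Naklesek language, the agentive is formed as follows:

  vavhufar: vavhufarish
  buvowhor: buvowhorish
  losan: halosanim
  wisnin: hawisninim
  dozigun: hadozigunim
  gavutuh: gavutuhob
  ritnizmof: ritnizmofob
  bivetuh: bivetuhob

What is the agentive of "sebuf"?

sebufob

vavhufar and losan both have last vowel 'a' yet inflect differently (vavhufarish, halosanim), so the last vowel is not what conditions the rule; the final letter is.
"sebuf" ends in -f. The one such stem in the data (ritnizmof → ritnizmofob) adds -ob, so the same rule applies.
The other patterns: stems ending in -r add -ish; stems ending in -n add ha- … -im around the stem.
So sebuf → sebufob.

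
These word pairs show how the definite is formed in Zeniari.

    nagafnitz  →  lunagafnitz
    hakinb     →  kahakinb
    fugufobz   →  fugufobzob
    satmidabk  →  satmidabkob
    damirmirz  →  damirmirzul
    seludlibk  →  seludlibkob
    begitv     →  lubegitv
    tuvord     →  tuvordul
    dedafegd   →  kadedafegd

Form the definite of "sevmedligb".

fugufobz and damirmirz both end in -z yet inflect differently (fugufobzob, damirmirzul), so the final letter is not what conditions the rule; the second-to-last letter is.
"sevmedligb" has second-to-last letter 'g'. The one such stem in the data (dedafegd → kadedafegd) adds the prefix ka-, so the same rule applies.
The other patterns: stems whose second-to-last letter is 'b' add -ob; stems whose second-to-last letter is 'r' add -ul; stems whose second-to-last letter is 't' add the prefix lu-.
So sevmedligb → kasevmedligb.

kasevmedligb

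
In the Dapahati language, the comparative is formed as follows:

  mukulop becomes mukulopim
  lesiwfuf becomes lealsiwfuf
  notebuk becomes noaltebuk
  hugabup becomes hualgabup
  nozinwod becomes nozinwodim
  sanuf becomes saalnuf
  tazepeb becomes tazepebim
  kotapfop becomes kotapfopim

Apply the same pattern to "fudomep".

fudomepim

"fudomep" has last vowel 'e'. The one such stem in the data (tazepeb → tazepebim) adds -im, so the same rule applies.
The other pattern: stems whose last vowel is 'u' insert -al- after the first vowel.
So fudomep → fudomepim.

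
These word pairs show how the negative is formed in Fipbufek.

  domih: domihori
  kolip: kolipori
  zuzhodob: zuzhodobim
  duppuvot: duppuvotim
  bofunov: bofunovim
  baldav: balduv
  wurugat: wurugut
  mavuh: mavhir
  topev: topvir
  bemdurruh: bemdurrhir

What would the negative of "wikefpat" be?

"wikefpat" has last vowel 'a'. The stems whose last vowel is 'a' (baldav → balduv, wurugat → wurugut) change the last vowel to 'u'.
So wikefpat → wikefput.

wikefput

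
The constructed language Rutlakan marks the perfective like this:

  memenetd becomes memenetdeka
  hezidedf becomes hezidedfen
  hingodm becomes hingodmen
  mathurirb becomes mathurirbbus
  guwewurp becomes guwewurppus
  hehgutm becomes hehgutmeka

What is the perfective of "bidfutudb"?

bidfutudben

hehgutm and hingodm both end in -m yet inflect differently (hehgutmeka, hingodmen), so the final letter is not what conditions the rule; the second-to-last letter is.
"bidfutudb" has second-to-last letter 'd'. The stems whose second-to-last letter is 'd' (hingodm → hingodmen, hezidedf → hezidedfen) add -en.
The other patterns: stems whose second-to-last letter is 't' add -eka; stems whose second-to-last letter is 'r' double the final consonant and add -us.
So bidfutudb → bidfutudben.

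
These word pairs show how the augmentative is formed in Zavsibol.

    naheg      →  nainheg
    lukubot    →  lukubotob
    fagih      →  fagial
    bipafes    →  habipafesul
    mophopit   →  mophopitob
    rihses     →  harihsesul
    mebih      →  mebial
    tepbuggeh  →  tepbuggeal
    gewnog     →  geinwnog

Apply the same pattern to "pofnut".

pofnutob

gewnog and lukubot both have last vowel 'o' yet inflect differently (geinwnog, lukubotob), so the last vowel is not what conditions the rule; the final letter is.
"pofnut" ends in -t. The stems ending in -t (lukubot → lukubotob, mophopit → mophopitob) add -ob.
The other patterns: stems ending in -g insert -in- after the first vowel; stems ending in -h drop the final letter and add -al; stems ending in -s add ha- … -ul around the stem.
So pofnut → pofnutob.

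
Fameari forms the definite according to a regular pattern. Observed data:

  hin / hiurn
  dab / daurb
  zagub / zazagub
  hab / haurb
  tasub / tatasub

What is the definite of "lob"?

lourb

hab and zagub both end in -b yet inflect differently (haurb, zazagub), so the final letter is not what conditions the rule; the number of vowels is.
"lob" has 1 vowel. The stems with 1 vowel (hin → hiurn, hab → haurb, dab → daurb) insert -ur- after the first vowel.
So lob → lourb.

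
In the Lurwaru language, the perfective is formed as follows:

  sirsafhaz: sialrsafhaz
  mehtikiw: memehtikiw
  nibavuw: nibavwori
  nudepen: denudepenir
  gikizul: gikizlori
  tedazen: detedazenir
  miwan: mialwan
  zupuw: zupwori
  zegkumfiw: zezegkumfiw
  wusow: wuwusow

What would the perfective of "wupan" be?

wualpan

"wupan" has last vowel 'a'. The stems whose last vowel is 'a' (miwan → mialwan, sirsafhaz → sialrsafhaz) insert -al- after the first vowel.
The other patterns: stems whose last vowel is 'e' add de- … -ir around the stem; stems whose last vowel is 'i' or 'o' repeat the first consonant+vowel as a prefix; stems whose last vowel is 'u' delete the last vowel and add -ori.
So wupan → wualpan.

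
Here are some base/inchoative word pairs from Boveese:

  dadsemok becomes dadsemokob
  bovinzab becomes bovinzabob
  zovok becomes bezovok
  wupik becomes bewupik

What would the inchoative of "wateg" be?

dadsemok and zovok both end in -k yet inflect differently (dadsemokob, bezovok), so the final letter is not what conditions the rule; the number of vowels is.
"wateg" has 2 vowels. The stems with 2 vowels (zovok → bezovok, wupik → bewupik) add the prefix be-.
So wateg → bewateg.

bewateg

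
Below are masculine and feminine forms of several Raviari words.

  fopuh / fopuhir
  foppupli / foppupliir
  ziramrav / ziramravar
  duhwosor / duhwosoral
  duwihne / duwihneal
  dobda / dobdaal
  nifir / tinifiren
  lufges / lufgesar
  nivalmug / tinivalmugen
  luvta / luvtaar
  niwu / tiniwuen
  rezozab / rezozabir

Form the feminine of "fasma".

fasmair

nifir and duhwosor both end in -r yet inflect differently (tinifiren, duhwosoral), so the final letter is not what conditions the rule; the first letter is.
"fasma" begins with f-. The stems beginning with f- (foppupli → foppupliir, fopuh → fopuhir) add -ir.
So fasma → fasmair.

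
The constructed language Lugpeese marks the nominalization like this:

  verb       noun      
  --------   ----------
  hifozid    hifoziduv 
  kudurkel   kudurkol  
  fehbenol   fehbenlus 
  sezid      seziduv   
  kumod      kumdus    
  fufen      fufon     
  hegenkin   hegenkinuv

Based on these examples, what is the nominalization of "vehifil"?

vehifiluv

sezid and kumod both end in -d yet inflect differently (seziduv, kumdus), so the final letter is not what conditions the rule; the last vowel is.
"vehifil" has last vowel 'i'. The stems whose last vowel is 'i' (hegenkin → hegenkinuv, sezid → seziduv, hifozid → hifoziduv) add -uv.
So vehifil → vehifiluv.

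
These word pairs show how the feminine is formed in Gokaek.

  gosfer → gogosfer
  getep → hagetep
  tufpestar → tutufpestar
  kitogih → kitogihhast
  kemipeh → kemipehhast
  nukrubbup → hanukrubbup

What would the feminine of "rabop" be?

"rabop" ends in -p. The stems ending in -p (nukrubbup → hanukrubbup, getep → hagetep) add the prefix ha-.
The other patterns: stems ending in -h double the final consonant and add -ast; stems ending in -r repeat the first consonant+vowel as a prefix.
So rabop → harabop.

harabop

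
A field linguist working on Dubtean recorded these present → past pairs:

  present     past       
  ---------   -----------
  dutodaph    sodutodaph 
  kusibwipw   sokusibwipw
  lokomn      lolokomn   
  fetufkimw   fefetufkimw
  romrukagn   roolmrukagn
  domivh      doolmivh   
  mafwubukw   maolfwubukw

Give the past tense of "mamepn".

somamepn

kusibwipw and fetufkimw both end in -w yet inflect differently (sokusibwipw, fefetufkimw), so the final letter is not what conditions the rule; the second-to-last letter is.
"mamepn" has second-to-last letter 'p'. The stems whose second-to-last letter is 'p' (dutodaph → sodutodaph, kusibwipw → sokusibwipw) add the prefix so-.
The other patterns: stems whose second-to-last letter is 'm' repeat the first consonant+vowel as a prefix; stems whose second-to-last letter is 'g', 'k' or 'v' insert -ol- after the first vowel.
So mamepn → somamepn.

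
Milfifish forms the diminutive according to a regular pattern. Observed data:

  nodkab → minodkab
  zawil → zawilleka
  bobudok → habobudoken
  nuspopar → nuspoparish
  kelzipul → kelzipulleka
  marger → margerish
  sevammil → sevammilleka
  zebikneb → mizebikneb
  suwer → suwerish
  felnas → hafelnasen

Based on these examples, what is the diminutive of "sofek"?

hasofeken

suwer and zebikneb both have last vowel 'e' yet inflect differently (suwerish, mizebikneb), so the last vowel is not what conditions the rule; the final letter is.
"sofek" ends in -k. The one such stem in the data (bobudok → habobudoken) adds ha- … -en around the stem, so the same rule applies.
So sofek → hasofeken.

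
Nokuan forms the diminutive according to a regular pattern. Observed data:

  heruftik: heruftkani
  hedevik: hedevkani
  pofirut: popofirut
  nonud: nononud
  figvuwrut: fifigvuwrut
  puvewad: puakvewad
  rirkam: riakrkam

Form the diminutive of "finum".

fifinum

nonud and puvewad both end in -d yet inflect differently (nononud, puakvewad), so the final letter is not what conditions the rule; the last vowel is.
"finum" has last vowel 'u'. The stems whose last vowel is 'u' (pofirut → popofirut, nonud → nononud, figvuwrut → fifigvuwrut) repeat the first consonant+vowel as a prefix.
The other patterns: stems whose last vowel is 'i' delete the last vowel and add -ani; stems whose last vowel is 'a' insert -ak- after the first vowel.
So finum → fifinum.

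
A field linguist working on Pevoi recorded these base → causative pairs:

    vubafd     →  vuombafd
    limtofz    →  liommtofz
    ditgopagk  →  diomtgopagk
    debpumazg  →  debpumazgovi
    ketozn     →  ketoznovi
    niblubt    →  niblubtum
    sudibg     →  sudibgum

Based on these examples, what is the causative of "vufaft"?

debpumazg and sudibg both end in -g yet inflect differently (debpumazgovi, sudibgum), so the final letter is not what conditions the rule; the second-to-last letter is.
"vufaft" has second-to-last letter 'f'. The stems whose second-to-last letter is 'f' (vubafd → vuombafd, limtofz → liommtofz) insert -om- after the first vowel.
So vufaft → vuomfaft.

vuomfaft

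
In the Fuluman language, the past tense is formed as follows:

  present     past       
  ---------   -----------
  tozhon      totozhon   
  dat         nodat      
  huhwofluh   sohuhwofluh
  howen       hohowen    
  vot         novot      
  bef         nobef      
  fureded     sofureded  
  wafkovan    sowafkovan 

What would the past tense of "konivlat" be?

howen and wafkovan both end in -n yet inflect differently (hohowen, sowafkovan), so the final letter is not what conditions the rule; the number of vowels is.
"konivlat" has 3 vowels. The stems with 3 vowels (fureded → sofureded, huhwofluh → sohuhwofluh, wafkovan → sowafkovan) add the prefix so-.
The other patterns: stems with 1 vowel add the prefix no-; stems with 2 vowels repeat the first consonant+vowel as a prefix.
So konivlat → sokonivlat.

sokonivlat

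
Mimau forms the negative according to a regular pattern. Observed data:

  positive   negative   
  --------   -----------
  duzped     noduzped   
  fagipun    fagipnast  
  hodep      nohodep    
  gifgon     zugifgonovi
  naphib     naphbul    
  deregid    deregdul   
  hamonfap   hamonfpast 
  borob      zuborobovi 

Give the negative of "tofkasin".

naphib and borob both end in -b yet inflect differently (naphbul, zuborobovi), so the final letter is not what conditions the rule; the last vowel is.
"tofkasin" has last vowel 'i'. The stems whose last vowel is 'i' (naphib → naphbul, deregid → deregdul) delete the last vowel and add -ul.
The other patterns: stems whose last vowel is 'o' add zu- … -ovi around the stem; stems whose last vowel is 'e' add the prefix no-; stems whose last vowel is 'a' or 'u' delete the last vowel and add -ast.
So tofkasin → tofkasnul.

tofkasnul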